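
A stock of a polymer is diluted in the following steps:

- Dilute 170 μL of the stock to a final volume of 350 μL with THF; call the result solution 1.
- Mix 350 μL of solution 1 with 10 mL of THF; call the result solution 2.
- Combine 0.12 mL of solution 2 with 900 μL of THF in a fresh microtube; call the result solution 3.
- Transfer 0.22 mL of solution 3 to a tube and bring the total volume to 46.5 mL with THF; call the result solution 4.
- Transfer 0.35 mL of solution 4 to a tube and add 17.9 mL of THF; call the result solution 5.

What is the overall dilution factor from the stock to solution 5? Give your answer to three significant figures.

5.70 × 10^6

Step 1: 170 μL brought to 350 μL → factor 350/170 = 2.0588
Step 2: 350 μL + 10 mL = 10350 μL total → factor 10350/350 = 29.571
Step 3: 0.12 mL + 900 μL = 1.02 mL total → factor 1.02/0.12 = 8.5
Step 4: 0.22 mL brought to 46.5 mL → factor 46.5/0.22 = 211.36
Step 5: 0.35 mL + 17.9 mL = 18.25 mL total → factor 18.25/0.35 = 52.143
Overall dilution factor = 2.0588 × 29.571 × 8.5 × 211.36 × 52.143 = 5.7034 × 10^6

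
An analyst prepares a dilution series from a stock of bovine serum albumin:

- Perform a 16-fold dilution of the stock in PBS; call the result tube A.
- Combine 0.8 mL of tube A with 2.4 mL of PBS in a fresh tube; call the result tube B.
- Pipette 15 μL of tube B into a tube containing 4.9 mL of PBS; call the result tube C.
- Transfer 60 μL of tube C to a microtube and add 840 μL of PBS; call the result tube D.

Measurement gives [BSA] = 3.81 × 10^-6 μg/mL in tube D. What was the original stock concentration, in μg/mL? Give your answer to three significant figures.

1.20 μg/mL

Step 1: 16-fold → factor 16
Step 2: 0.8 mL + 2.4 mL = 3.2 mL total → factor 3.2/0.8 = 4
Step 3: 15 μL + 4.9 mL = 4915 μL total → factor 4915/15 = 327.67
Step 4: 60 μL + 840 μL = 900 μL total → factor 900/60 = 15
Overall dilution factor = 16 × 4 × 327.67 × 15 = 3.1456 × 10^5
Stock = 3.81 × 10^-6 μg/mL × 3.1456 × 10^5 = 1.20 μg/mL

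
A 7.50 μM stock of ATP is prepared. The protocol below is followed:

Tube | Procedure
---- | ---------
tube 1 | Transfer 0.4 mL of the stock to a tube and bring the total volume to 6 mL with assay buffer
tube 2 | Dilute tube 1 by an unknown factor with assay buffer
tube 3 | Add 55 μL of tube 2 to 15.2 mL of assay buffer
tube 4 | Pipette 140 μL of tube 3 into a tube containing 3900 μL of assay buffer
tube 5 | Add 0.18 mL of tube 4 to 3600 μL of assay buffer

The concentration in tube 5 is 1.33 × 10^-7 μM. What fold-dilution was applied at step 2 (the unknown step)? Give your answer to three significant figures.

22.4-fold

Step 1: 0.4 mL brought to 6 mL → factor 6/0.4 = 15
Step 2: unknown factor x
Step 3: 55 μL + 15.2 mL = 15255 μL total → factor 15255/55 = 277.36
Step 4: 140 μL + 3900 μL = 4040 μL total → factor 4040/140 = 28.857
Step 5: 0.18 mL + 3600 μL = 3.78 mL total → factor 3.78/0.18 = 21
Product of known-step factors = 2.5212 × 10^6
Overall factor = 7.50 μM / (1.33 × 10^-7 μM) = 5.6391 × 10^7
x = 5.6391 × 10^7 / 2.5212 × 10^6 = 22.4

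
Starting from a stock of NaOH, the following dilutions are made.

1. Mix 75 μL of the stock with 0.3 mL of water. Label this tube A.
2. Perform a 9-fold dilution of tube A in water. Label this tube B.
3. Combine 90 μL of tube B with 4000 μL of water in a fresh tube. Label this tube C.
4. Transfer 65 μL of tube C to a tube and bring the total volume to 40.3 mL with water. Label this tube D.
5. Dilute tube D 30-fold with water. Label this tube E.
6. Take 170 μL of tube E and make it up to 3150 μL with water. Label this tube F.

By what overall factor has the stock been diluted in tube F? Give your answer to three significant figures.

7.05 × 10^8

Step 1: 75 μL + 0.3 mL = 375 μL total → factor 375/75 = 5
Step 2: 9-fold → factor 9
Step 3: 90 μL + 4000 μL = 4090 μL total → factor 4090/90 = 45.444
Step 4: 65 μL brought to 40.3 mL → factor 40300/65 = 620
Step 5: 30-fold → factor 30
Step 6: 170 μL brought to 3150 μL → factor 3150/170 = 18.529
Overall dilution factor = 5 × 9 × 45.444 × 620 × 30 × 18.529 = 7.048 × 10^8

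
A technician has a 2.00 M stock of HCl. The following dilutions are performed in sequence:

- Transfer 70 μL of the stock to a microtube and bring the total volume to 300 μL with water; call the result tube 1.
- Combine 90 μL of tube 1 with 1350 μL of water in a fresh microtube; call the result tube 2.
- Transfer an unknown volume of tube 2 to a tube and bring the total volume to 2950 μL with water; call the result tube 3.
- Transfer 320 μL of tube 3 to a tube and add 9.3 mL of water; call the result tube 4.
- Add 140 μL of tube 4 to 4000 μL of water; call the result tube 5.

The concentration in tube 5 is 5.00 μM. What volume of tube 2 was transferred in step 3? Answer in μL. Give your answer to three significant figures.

450 μL

Step 1: 70 μL brought to 300 μL → factor 300/70 = 4.2857
Step 2: 90 μL + 1350 μL = 1440 μL total → factor 1440/90 = 16
Step 3: v brought to 2950 μL → factor = 2950 μL/v
Step 4: 320 μL + 9.3 mL = 9620 μL total → factor 9620/320 = 30.062
Step 5: 140 μL + 4000 μL = 4140 μL total → factor 4140/140 = 29.571
Product of known-step factors = 60959
Overall factor = 2.00 M / (5.00 μM) = 4 × 10^5
Step-3 factor = 4 × 10^5 / 60959 = 6.5617
v = 2950 μL / 6.5617 = 450 μL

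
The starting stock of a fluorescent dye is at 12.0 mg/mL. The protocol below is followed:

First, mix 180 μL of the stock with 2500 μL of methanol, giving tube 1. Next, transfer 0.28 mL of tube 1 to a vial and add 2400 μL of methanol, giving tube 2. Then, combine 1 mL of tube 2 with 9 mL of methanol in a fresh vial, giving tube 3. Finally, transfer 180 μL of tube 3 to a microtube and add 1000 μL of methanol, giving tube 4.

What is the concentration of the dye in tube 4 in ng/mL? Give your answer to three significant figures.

Step 1: 180 μL + 2500 μL = 2680 μL total → factor 2680/180 = 14.889
Step 2: 0.28 mL + 2400 μL = 2.68 mL total → factor 2.68/0.28 = 9.5714
Step 3: 1 mL + 9 mL = 10 mL total → factor 10/1 = 10
Step 4: 180 μL + 1000 μL = 1180 μL total → factor 1180/180 = 6.5556
Overall dilution factor = 14.889 × 9.5714 × 10 × 6.5556 = 9342.2
Final = 12.0 mg/mL / 9342.2 = 0.001284 mg/mL = 1.28 × 10^3 ng/mL

1.28 × 10^3 ng/mL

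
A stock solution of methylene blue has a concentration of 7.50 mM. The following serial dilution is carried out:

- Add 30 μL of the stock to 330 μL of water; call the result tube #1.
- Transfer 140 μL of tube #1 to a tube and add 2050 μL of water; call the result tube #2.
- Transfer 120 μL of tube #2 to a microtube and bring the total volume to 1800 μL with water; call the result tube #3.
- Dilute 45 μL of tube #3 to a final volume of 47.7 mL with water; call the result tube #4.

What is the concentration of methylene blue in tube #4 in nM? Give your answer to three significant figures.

2.51 nM

Step 1: 30 μL + 330 μL = 360 μL total → factor 360/30 = 12
Step 2: 140 μL + 2050 μL = 2190 μL total → factor 2190/140 = 15.643
Step 3: 120 μL brought to 1800 μL → factor 1800/120 = 15
Step 4: 45 μL brought to 47.7 mL → factor 47700/45 = 1060
Overall dilution factor = 12 × 15.643 × 15 × 1060 = 2.9847 × 10^6
Final = 7.50 mM / 2.9847 × 10^6 = 2.513 × 10^-6 mM = 2.51 nM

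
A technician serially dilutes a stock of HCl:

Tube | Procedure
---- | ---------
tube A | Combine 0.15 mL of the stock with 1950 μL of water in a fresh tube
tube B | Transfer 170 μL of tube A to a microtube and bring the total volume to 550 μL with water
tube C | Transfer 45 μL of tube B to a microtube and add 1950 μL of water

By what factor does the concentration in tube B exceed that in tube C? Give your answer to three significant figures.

44.3

Step 1: 0.15 mL + 1950 μL = 2.1 mL total → factor 2.1/0.15 = 14
Step 2: 170 μL brought to 550 μL → factor 550/170 = 3.2353
Step 3: 45 μL + 1950 μL = 1995 μL total → factor 1995/45 = 44.333
Dilution factor to tube B = 45.294; to tube C = 2008
[tube B]/[tube C] = (factor to tube C)/(factor to tube B) = 2008/45.294 = 44.3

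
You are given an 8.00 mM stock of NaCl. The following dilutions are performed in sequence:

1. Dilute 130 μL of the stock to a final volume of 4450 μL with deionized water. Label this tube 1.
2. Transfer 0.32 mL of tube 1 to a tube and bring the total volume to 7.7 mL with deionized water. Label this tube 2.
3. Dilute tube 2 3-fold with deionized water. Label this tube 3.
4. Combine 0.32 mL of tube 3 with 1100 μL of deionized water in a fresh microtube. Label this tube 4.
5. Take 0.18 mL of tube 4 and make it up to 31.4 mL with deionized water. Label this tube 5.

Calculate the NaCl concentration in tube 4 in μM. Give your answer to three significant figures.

0.730 μM

Step 1: 130 μL brought to 4450 μL → factor 4450/130 = 34.231
Step 2: 0.32 mL brought to 7.7 mL → factor 7.7/0.32 = 24.062
Step 3: 3-fold → factor 3
Step 4: 0.32 mL + 1100 μL = 1.42 mL total → factor 1.42/0.32 = 4.4375
Dilution factor through tube 4 = 34.231 × 24.062 × 3 × 4.4375 = 10965
[tube 4] = 8.00 mM / 10965 = 0.0007296 mM = 0.730 μM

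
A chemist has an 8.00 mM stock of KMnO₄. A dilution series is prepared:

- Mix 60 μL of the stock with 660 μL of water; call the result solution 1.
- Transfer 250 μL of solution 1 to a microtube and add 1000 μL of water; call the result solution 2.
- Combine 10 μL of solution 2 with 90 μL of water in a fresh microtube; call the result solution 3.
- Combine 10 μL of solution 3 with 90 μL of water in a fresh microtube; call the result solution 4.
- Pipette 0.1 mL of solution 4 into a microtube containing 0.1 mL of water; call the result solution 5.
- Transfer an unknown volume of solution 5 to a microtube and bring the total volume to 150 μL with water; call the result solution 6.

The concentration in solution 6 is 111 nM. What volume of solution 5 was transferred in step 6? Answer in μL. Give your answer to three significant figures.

Step 1: 60 μL + 660 μL = 720 μL total → factor 720/60 = 12
Step 2: 250 μL + 1000 μL = 1250 μL total → factor 1250/250 = 5
Step 3: 10 μL + 90 μL = 100 μL total → factor 100/10 = 10
Step 4: 10 μL + 90 μL = 100 μL total → factor 100/10 = 10
Step 5: 0.1 mL + 0.1 mL = 0.2 mL total → factor 0.2/0.1 = 2
Step 6: v brought to 150 μL → factor = 150 μL/v
Product of known-step factors = 12000
Overall factor = 8.00 mM / (111 nM) = 72072
Step-6 factor = 72072 / 12000 = 6.006
v = 150 μL / 6.006 = 25.0 μL

25.0 μL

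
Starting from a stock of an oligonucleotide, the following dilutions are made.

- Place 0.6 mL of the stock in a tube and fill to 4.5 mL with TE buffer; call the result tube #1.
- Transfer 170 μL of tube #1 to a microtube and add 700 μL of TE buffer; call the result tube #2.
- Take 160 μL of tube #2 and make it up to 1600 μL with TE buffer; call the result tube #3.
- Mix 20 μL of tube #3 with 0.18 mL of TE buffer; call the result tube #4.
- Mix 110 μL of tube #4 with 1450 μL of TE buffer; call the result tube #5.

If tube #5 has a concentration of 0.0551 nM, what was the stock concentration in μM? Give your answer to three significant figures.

Step 1: 0.6 mL brought to 4.5 mL → factor 4.5/0.6 = 7.5
Step 2: 170 μL + 700 μL = 870 μL total → factor 870/170 = 5.1176
Step 3: 160 μL brought to 1600 μL → factor 1600/160 = 10
Step 4: 20 μL + 0.18 mL = 200 μL total → factor 200/20 = 10
Step 5: 110 μL + 1450 μL = 1560 μL total → factor 1560/110 = 14.182
Overall dilution factor = 7.5 × 5.1176 × 10 × 10 × 14.182 = 54433
Stock = 0.0551 nM × 54433 = 2999 nM = 3.00 μM

3.00 μM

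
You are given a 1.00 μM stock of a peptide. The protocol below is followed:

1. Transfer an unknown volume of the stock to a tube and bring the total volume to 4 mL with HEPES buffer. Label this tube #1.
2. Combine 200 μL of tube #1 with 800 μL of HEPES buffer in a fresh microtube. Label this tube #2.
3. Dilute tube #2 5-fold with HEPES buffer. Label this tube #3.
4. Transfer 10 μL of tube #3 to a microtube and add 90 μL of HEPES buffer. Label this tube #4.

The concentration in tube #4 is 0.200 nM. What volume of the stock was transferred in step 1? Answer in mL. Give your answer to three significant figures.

0.200 mL

Step 1: v brought to 4 mL → factor = 4 mL/v
Step 2: 200 μL + 800 μL = 1000 μL total → factor 1000/200 = 5
Step 3: 5-fold → factor 5
Step 4: 10 μL + 90 μL = 100 μL total → factor 100/10 = 10
Product of known-step factors = 250
Overall factor = 1.00 μM / (0.200 nM) = 5000
Step-1 factor = 5000 / 250 = 20
v = 4 mL / 20 = 0.200 mL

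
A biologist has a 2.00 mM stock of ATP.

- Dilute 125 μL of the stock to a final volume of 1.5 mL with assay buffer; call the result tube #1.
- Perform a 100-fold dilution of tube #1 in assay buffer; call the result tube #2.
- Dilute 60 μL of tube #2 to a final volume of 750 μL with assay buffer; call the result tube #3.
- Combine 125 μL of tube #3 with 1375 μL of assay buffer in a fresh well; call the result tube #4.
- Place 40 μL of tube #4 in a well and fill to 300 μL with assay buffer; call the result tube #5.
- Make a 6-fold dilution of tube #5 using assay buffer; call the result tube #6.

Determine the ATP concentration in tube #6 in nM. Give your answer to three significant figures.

Step 1: 125 μL brought to 1.5 mL → factor 1500/125 = 12
Step 2: 100-fold → factor 100
Step 3: 60 μL brought to 750 μL → factor 750/60 = 12.5
Step 4: 125 μL + 1375 μL = 1500 μL total → factor 1500/125 = 12
Step 5: 40 μL brought to 300 μL → factor 300/40 = 7.5
Step 6: 6-fold → factor 6
Overall dilution factor = 12 × 100 × 12.5 × 12 × 7.5 × 6 = 8.1 × 10^6
Final = 2.00 mM / 8.1 × 10^6 = 2.469 × 10^-7 mM = 0.247 nM

0.247 nM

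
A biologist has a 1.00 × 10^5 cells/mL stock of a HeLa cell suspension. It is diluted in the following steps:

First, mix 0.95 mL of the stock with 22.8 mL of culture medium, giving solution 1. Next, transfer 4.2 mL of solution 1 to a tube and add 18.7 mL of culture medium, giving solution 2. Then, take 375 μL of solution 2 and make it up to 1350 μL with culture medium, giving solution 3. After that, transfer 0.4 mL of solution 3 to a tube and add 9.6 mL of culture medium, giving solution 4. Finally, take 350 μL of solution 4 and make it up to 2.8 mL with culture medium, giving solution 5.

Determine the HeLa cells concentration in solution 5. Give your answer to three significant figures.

Step 1: 0.95 mL + 22.8 mL = 23.75 mL total → factor 23.75/0.95 = 25
Step 2: 4.2 mL + 18.7 mL = 22.9 mL total → factor 22.9/4.2 = 5.4524
Step 3: 375 μL brought to 1350 μL → factor 1350/375 = 3.6
Step 4: 0.4 mL + 9.6 mL = 10 mL total → factor 10/0.4 = 25
Step 5: 350 μL brought to 2.8 mL → factor 2800/350 = 8
Overall dilution factor = 25 × 5.4524 × 3.6 × 25 × 8 = 98143
Final = 1.00 × 10^5 cells/mL / 98143 = 1.02 cells/mL

1.02 cells/mL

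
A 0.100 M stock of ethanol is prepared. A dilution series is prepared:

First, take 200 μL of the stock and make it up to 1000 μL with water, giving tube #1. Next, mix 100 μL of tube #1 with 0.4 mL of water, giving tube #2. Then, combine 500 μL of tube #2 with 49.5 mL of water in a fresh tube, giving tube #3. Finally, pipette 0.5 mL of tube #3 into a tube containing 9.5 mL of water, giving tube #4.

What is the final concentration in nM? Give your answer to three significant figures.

Step 1: 200 μL brought to 1000 μL → factor 1000/200 = 5
Step 2: 100 μL + 0.4 mL = 500 μL total → factor 500/100 = 5
Step 3: 500 μL + 49.5 mL = 50000 μL total → factor 50000/500 = 100
Step 4: 0.5 mL + 9.5 mL = 10 mL total → factor 10/0.5 = 20
Overall dilution factor = 5 × 5 × 100 × 20 = 50000
Final = 0.100 M / 50000 = 2.000 × 10^-6 M = 2.00 × 10^3 nM

2.00 × 10^3 nM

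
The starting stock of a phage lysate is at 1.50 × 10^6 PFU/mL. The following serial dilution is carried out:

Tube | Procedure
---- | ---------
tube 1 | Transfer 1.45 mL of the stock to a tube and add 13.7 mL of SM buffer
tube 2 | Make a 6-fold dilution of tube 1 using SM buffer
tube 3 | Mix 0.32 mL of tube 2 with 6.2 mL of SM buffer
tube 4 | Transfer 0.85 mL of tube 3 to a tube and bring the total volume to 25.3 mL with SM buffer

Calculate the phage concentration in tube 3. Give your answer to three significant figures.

Step 1: 1.45 mL + 13.7 mL = 15.15 mL total → factor 15.15/1.45 = 10.448
Step 2: 6-fold → factor 6
Step 3: 0.32 mL + 6.2 mL = 6.52 mL total → factor 6.52/0.32 = 20.375
Dilution factor through tube 3 = 10.448 × 6 × 20.375 = 1277.3
[tube 3] = 1.50 × 10^6 PFU/mL / 1277.3 = 1.17 × 10^3 PFU/mL

1.17 × 10^3 PFU/mL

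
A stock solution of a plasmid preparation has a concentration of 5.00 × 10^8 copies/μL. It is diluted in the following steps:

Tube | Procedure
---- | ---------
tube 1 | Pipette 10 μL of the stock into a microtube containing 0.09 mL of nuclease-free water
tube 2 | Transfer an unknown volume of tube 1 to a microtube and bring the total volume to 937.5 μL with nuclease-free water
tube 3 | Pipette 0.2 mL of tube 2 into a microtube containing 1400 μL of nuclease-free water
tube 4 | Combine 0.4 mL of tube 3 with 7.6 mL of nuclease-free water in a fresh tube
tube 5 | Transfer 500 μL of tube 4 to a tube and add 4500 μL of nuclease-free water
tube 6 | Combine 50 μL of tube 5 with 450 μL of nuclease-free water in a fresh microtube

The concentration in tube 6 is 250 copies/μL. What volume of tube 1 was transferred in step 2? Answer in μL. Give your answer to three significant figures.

Step 1: 10 μL + 0.09 mL = 100 μL total → factor 100/10 = 10
Step 2: v brought to 937.5 μL → factor = 937.5 μL/v
Step 3: 0.2 mL + 1400 μL = 1.6 mL total → factor 1.6/0.2 = 8
Step 4: 0.4 mL + 7.6 mL = 8 mL total → factor 8/0.4 = 20
Step 5: 500 μL + 4500 μL = 5000 μL total → factor 5000/500 = 10
Step 6: 50 μL + 450 μL = 500 μL total → factor 500/50 = 10
Product of known-step factors = 1.6 × 10^5
Overall factor = 5.00 × 10^8 copies/μL / (250 copies/μL) = 2 × 10^6
Step-2 factor = 2 × 10^6 / 1.6 × 10^5 = 12.5
v = 937.5 μL / 12.5 = 75.0 μL

75.0 μL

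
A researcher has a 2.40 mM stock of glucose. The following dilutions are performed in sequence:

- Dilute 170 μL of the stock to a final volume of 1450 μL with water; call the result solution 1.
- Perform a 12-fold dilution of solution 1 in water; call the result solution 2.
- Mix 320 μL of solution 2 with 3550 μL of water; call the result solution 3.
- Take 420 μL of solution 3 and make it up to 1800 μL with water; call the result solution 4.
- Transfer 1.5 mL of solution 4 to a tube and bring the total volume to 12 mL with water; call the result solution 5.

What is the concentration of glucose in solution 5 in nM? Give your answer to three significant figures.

56.6 nM

Step 1: 170 μL brought to 1450 μL → factor 1450/170 = 8.5294
Step 2: 12-fold → factor 12
Step 3: 320 μL + 3550 μL = 3870 μL total → factor 3870/320 = 12.094
Step 4: 420 μL brought to 1800 μL → factor 1800/420 = 4.2857
Step 5: 1.5 mL brought to 12 mL → factor 12/1.5 = 8
Overall dilution factor = 8.5294 × 12 × 12.094 × 4.2857 × 8 = 42440
Final = 2.40 mM / 42440 = 5.655 × 10^-5 mM = 56.6 nM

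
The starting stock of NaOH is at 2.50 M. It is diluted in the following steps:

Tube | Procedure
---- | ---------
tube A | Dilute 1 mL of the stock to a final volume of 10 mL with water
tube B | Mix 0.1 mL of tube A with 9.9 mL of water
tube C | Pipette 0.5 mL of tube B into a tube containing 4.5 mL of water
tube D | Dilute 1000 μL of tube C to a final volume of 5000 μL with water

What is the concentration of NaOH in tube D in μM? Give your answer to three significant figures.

Step 1: 1 mL brought to 10 mL → factor 10/1 = 10
Step 2: 0.1 mL + 9.9 mL = 10 mL total → factor 10/0.1 = 100
Step 3: 0.5 mL + 4.5 mL = 5 mL total → factor 5/0.5 = 10
Step 4: 1000 μL brought to 5000 μL → factor 5000/1000 = 5
Overall dilution factor = 10 × 100 × 10 × 5 = 50000
Final = 2.50 M / 50000 = 5.000 × 10^-5 M = 50.0 μM

50.0 μM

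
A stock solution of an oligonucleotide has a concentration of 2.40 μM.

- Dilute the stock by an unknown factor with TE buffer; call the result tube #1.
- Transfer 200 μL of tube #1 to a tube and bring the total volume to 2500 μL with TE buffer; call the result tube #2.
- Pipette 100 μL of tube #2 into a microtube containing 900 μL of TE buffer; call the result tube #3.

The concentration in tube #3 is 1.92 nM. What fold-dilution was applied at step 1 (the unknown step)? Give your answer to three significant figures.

10.0-fold

Step 1: unknown factor x
Step 2: 200 μL brought to 2500 μL → factor 2500/200 = 12.5
Step 3: 100 μL + 900 μL = 1000 μL total → factor 1000/100 = 10
Product of known-step factors = 125
Overall factor = 2.40 μM / (1.92 nM) = 1250
x = 1250 / 125 = 10.0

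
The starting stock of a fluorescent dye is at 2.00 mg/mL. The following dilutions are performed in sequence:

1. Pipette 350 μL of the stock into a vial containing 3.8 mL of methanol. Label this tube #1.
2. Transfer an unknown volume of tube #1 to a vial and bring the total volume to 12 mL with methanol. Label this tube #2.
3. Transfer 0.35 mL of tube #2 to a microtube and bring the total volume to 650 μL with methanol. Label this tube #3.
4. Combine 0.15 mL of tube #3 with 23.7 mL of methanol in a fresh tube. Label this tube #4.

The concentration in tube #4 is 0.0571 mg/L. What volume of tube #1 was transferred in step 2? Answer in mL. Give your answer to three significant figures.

Step 1: 350 μL + 3.8 mL = 4150 μL total → factor 4150/350 = 11.857
Step 2: v brought to 12 mL → factor = 12 mL/v
Step 3: 0.35 mL brought to 650 μL → factor 0.65/0.35 = 1.8571
Step 4: 0.15 mL + 23.7 mL = 23.85 mL total → factor 23.85/0.15 = 159
Product of known-step factors = 3501.2
Overall factor = 2.00 mg/mL / (0.0571 mg/L) = 35026
Step-2 factor = 35026 / 3501.2 = 10.004
v = 12 mL / 10.004 = 1.20 mL

1.20 mL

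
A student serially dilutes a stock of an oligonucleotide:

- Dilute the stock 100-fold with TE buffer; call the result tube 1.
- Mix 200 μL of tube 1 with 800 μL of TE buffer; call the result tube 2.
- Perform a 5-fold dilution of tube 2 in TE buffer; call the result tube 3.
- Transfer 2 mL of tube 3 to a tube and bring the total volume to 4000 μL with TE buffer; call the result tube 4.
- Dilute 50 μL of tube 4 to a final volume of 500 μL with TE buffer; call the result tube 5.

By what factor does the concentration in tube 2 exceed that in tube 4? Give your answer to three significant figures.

Step 1: 100-fold → factor 100
Step 2: 200 μL + 800 μL = 1000 μL total → factor 1000/200 = 5
Step 3: 5-fold → factor 5
Step 4: 2 mL brought to 4000 μL → factor 4/2 = 2
Dilution factor to tube 2 = 500; to tube 4 = 5000
[tube 2]/[tube 4] = (factor to tube 4)/(factor to tube 2) = 5000/500 = 10.0

10.0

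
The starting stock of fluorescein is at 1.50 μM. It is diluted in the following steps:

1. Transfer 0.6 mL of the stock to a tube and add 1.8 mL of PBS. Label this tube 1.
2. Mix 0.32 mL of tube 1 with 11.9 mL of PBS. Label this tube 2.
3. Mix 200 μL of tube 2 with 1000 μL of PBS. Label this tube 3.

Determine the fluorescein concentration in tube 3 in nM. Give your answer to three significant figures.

1.64 nM

Step 1: 0.6 mL + 1.8 mL = 2.4 mL total → factor 2.4/0.6 = 4
Step 2: 0.32 mL + 11.9 mL = 12.22 mL total → factor 12.22/0.32 = 38.188
Step 3: 200 μL + 1000 μL = 1200 μL total → factor 1200/200 = 6
Overall dilution factor = 4 × 38.188 × 6 = 916.5
Final = 1.50 μM / 916.5 = 0.001637 μM = 1.64 nM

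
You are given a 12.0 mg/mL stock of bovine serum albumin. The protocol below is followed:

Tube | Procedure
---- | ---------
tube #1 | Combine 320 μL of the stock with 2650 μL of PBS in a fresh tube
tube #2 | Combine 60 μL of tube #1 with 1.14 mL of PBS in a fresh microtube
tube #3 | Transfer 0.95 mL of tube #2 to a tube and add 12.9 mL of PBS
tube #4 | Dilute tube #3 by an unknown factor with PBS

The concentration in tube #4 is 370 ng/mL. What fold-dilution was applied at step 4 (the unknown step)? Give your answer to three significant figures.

Step 1: 320 μL + 2650 μL = 2970 μL total → factor 2970/320 = 9.2812
Step 2: 60 μL + 1.14 mL = 1200 μL total → factor 1200/60 = 20
Step 3: 0.95 mL + 12.9 mL = 13.85 mL total → factor 13.85/0.95 = 14.579
Step 4: unknown factor x
Product of known-step factors = 2706.2
Overall factor = 12.0 mg/mL / (370 ng/mL) = 32432
x = 32432 / 2706.2 = 12.0

12.0-fold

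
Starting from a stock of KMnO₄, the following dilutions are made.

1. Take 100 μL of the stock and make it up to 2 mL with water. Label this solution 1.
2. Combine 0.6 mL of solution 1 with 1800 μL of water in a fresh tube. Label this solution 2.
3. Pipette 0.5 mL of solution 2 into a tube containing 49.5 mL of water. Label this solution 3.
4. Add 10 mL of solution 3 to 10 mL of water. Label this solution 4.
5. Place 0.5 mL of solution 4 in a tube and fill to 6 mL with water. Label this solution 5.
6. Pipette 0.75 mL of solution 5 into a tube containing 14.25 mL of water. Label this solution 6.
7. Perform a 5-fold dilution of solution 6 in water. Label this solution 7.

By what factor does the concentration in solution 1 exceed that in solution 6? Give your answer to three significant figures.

1.92 × 10^5

Step 1: 100 μL brought to 2 mL → factor 2000/100 = 20
Step 2: 0.6 mL + 1800 μL = 2.4 mL total → factor 2.4/0.6 = 4
Step 3: 0.5 mL + 49.5 mL = 50 mL total → factor 50/0.5 = 100
Step 4: 10 mL + 10 mL = 20 mL total → factor 20/10 = 2
Step 5: 0.5 mL brought to 6 mL → factor 6/0.5 = 12
Step 6: 0.75 mL + 14.25 mL = 15 mL total → factor 15/0.75 = 20
Dilution factor to solution 1 = 20; to solution 6 = 3.84 × 10^6
[solution 1]/[solution 6] = (factor to solution 6)/(factor to solution 1) = 3.84 × 10^6/20 = 1.92 × 10^5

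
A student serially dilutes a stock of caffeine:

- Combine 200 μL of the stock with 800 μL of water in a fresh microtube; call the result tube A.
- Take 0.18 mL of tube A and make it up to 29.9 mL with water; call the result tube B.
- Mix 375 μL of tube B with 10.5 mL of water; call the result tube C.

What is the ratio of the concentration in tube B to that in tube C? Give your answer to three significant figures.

Step 1: 200 μL + 800 μL = 1000 μL total → factor 1000/200 = 5
Step 2: 0.18 mL brought to 29.9 mL → factor 29.9/0.18 = 166.11
Step 3: 375 μL + 10.5 mL = 10875 μL total → factor 10875/375 = 29
Dilution factor to tube B = 830.56; to tube C = 24086
[tube B]/[tube C] = (factor to tube C)/(factor to tube B) = 24086/830.56 = 29.0

29.0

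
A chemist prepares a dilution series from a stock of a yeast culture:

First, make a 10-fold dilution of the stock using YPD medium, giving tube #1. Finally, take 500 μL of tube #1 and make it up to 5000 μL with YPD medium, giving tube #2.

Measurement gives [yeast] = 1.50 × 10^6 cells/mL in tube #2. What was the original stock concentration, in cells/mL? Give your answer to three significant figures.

Step 1: 10-fold → factor 10
Step 2: 500 μL brought to 5000 μL → factor 5000/500 = 10
Overall dilution factor = 10 × 10 = 100
Stock = 1.50 × 10^6 cells/mL × 100 = 1.50 × 10^8 cells/mL

1.50 × 10^8 cells/mL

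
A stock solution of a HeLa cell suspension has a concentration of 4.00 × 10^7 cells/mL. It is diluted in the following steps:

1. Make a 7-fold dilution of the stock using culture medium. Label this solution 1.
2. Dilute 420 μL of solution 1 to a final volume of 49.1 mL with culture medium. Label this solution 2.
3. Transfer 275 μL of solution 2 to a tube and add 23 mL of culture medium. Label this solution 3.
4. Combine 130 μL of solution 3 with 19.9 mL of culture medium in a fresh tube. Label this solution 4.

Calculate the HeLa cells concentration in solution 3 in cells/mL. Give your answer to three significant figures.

Step 1: 7-fold → factor 7
Step 2: 420 μL brought to 49.1 mL → factor 49100/420 = 116.9
Step 3: 275 μL + 23 mL = 23275 μL total → factor 23275/275 = 84.636
Dilution factor through solution 3 = 7 × 116.9 × 84.636 = 69261
[solution 3] = 4.00 × 10^7 cells/mL / 69261 = 578 cells/mL

578 cells/mL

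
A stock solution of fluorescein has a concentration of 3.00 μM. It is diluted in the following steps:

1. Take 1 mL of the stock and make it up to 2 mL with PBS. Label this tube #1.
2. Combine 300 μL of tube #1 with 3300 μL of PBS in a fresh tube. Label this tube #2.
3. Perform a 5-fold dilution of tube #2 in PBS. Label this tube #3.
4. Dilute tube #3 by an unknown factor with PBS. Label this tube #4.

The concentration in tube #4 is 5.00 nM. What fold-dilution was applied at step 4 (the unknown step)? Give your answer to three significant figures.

5.00-fold

Step 1: 1 mL brought to 2 mL → factor 2/1 = 2
Step 2: 300 μL + 3300 μL = 3600 μL total → factor 3600/300 = 12
Step 3: 5-fold → factor 5
Step 4: unknown factor x
Product of known-step factors = 120
Overall factor = 3.00 μM / (5.00 nM) = 600
x = 600 / 120 = 5.00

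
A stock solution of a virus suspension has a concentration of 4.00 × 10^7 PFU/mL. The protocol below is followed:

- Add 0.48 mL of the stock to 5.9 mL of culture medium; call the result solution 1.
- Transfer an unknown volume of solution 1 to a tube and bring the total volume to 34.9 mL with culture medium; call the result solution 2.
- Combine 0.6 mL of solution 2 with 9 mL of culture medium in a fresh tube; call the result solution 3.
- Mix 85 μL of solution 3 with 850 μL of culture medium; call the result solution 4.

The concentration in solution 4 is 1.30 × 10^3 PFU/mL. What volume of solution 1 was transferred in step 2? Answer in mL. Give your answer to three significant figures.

2.65 mL

Step 1: 0.48 mL + 5.9 mL = 6.38 mL total → factor 6.38/0.48 = 13.292
Step 2: v brought to 34.9 mL → factor = 34.9 mL/v
Step 3: 0.6 mL + 9 mL = 9.6 mL total → factor 9.6/0.6 = 16
Step 4: 85 μL + 850 μL = 935 μL total → factor 935/85 = 11
Product of known-step factors = 2339.3
Overall factor = 4.00 × 10^7 PFU/mL / (1.30 × 10^3 PFU/mL) = 30769
Step-2 factor = 30769 / 2339.3 = 13.153
v = 34.9 mL / 13.153 = 2.65 mL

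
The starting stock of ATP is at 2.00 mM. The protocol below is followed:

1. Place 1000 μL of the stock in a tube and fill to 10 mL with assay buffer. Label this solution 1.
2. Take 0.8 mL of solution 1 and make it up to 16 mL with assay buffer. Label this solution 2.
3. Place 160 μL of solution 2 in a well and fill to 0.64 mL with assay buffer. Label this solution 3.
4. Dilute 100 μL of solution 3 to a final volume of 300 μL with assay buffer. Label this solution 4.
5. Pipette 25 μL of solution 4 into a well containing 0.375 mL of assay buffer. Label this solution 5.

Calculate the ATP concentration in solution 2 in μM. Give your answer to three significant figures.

Step 1: 1000 μL brought to 10 mL → factor 10000/1000 = 10
Step 2: 0.8 mL brought to 16 mL → factor 16/0.8 = 20
Dilution factor through solution 2 = 10 × 20 = 200
[solution 2] = 2.00 mM / 200 = 0.01000 mM = 10.0 μM

10.0 μM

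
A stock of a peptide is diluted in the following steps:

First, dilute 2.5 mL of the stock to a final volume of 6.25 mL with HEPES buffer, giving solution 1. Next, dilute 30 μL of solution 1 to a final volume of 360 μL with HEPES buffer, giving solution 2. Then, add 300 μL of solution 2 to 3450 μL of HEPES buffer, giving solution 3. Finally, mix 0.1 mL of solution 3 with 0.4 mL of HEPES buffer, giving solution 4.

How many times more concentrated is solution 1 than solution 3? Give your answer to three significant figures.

150

Step 1: 2.5 mL brought to 6.25 mL → factor 6.25/2.5 = 2.5
Step 2: 30 μL brought to 360 μL → factor 360/30 = 12
Step 3: 300 μL + 3450 μL = 3750 μL total → factor 3750/300 = 12.5
Dilution factor to solution 1 = 2.5; to solution 3 = 375
[solution 1]/[solution 3] = (factor to solution 3)/(factor to solution 1) = 375/2.5 = 150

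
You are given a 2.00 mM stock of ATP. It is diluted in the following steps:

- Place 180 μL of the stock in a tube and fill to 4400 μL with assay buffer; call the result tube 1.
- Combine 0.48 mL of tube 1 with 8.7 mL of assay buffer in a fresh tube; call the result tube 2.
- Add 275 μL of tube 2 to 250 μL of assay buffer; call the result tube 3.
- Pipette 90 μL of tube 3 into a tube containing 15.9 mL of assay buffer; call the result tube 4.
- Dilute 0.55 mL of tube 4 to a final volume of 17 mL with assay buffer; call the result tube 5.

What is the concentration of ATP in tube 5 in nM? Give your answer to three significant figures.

0.408 nM

Step 1: 180 μL brought to 4400 μL → factor 4400/180 = 24.444
Step 2: 0.48 mL + 8.7 mL = 9.18 mL total → factor 9.18/0.48 = 19.125
Step 3: 275 μL + 250 μL = 525 μL total → factor 525/275 = 1.9091
Step 4: 90 μL + 15.9 mL = 15990 μL total → factor 15990/90 = 177.67
Step 5: 0.55 mL brought to 17 mL → factor 17/0.55 = 30.909
Overall dilution factor = 24.444 × 19.125 × 1.9091 × 177.67 × 30.909 = 4.9012 × 10^6
Final = 2.00 mM / 4.9012 × 10^6 = 4.081 × 10^-7 mM = 0.408 nM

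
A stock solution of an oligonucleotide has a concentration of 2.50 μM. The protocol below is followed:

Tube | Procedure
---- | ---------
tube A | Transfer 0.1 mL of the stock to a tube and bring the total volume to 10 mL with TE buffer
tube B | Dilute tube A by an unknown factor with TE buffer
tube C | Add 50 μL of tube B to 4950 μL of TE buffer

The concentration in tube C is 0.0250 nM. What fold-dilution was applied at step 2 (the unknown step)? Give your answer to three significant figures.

Step 1: 0.1 mL brought to 10 mL → factor 10/0.1 = 100
Step 2: unknown factor x
Step 3: 50 μL + 4950 μL = 5000 μL total → factor 5000/50 = 100
Product of known-step factors = 10000
Overall factor = 2.50 μM / (0.0250 nM) = 1 × 10^5
x = 1 × 10^5 / 10000 = 10.0

10.0-fold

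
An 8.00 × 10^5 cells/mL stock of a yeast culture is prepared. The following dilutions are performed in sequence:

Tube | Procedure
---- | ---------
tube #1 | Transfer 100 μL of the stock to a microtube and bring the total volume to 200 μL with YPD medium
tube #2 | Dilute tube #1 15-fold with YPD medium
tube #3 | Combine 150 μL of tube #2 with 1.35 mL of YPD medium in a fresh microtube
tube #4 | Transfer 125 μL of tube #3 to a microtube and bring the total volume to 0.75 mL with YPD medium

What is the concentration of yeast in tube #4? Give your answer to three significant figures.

444 cells/mL

Step 1: 100 μL brought to 200 μL → factor 200/100 = 2
Step 2: 15-fold → factor 15
Step 3: 150 μL + 1.35 mL = 1500 μL total → factor 1500/150 = 10
Step 4: 125 μL brought to 0.75 mL → factor 750/125 = 6
Overall dilution factor = 2 × 15 × 10 × 6 = 1800
Final = 8.00 × 10^5 cells/mL / 1800 = 444 cells/mL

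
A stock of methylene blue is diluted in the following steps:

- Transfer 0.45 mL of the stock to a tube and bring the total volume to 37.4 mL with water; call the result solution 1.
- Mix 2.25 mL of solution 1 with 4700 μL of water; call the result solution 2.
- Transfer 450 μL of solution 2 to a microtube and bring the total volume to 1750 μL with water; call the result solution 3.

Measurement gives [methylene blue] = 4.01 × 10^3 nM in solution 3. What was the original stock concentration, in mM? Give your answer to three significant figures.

Step 1: 0.45 mL brought to 37.4 mL → factor 37.4/0.45 = 83.111
Step 2: 2.25 mL + 4700 μL = 6.95 mL total → factor 6.95/2.25 = 3.0889
Step 3: 450 μL brought to 1750 μL → factor 1750/450 = 3.8889
Overall dilution factor = 83.111 × 3.0889 × 3.8889 = 998.36
Stock = 4.01 × 10^3 nM × 998.36 = 4.003 × 10^6 nM = 4.00 mM

4.00 mM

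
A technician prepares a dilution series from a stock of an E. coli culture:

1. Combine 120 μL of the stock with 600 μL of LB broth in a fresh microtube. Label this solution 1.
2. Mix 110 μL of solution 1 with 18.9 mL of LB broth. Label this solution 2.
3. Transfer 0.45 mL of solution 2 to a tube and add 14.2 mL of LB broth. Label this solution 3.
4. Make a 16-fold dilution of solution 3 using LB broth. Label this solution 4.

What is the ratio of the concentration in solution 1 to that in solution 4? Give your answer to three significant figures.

9.00 × 10^4

Step 1: 120 μL + 600 μL = 720 μL total → factor 720/120 = 6
Step 2: 110 μL + 18.9 mL = 19010 μL total → factor 19010/110 = 172.82
Step 3: 0.45 mL + 14.2 mL = 14.65 mL total → factor 14.65/0.45 = 32.556
Step 4: 16-fold → factor 16
Dilution factor to solution 1 = 6; to solution 4 = 5.4011 × 10^5
[solution 1]/[solution 4] = (factor to solution 4)/(factor to solution 1) = 5.4011 × 10^5/6 = 9.00 × 10^4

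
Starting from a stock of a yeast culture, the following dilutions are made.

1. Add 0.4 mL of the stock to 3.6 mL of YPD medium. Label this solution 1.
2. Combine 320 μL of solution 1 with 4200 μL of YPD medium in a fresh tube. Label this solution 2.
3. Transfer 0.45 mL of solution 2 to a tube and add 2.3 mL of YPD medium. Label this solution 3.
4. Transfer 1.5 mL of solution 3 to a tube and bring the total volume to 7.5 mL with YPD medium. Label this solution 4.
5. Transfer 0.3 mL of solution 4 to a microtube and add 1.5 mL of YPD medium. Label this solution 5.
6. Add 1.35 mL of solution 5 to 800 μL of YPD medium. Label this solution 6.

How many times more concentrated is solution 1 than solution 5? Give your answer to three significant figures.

2.59 × 10^3

Step 1: 0.4 mL + 3.6 mL = 4 mL total → factor 4/0.4 = 10
Step 2: 320 μL + 4200 μL = 4520 μL total → factor 4520/320 = 14.125
Step 3: 0.45 mL + 2.3 mL = 2.75 mL total → factor 2.75/0.45 = 6.1111
Step 4: 1.5 mL brought to 7.5 mL → factor 7.5/1.5 = 5
Step 5: 0.3 mL + 1.5 mL = 1.8 mL total → factor 1.8/0.3 = 6
Dilution factor to solution 1 = 10; to solution 5 = 25896
[solution 1]/[solution 5] = (factor to solution 5)/(factor to solution 1) = 25896/10 = 2.59 × 10^3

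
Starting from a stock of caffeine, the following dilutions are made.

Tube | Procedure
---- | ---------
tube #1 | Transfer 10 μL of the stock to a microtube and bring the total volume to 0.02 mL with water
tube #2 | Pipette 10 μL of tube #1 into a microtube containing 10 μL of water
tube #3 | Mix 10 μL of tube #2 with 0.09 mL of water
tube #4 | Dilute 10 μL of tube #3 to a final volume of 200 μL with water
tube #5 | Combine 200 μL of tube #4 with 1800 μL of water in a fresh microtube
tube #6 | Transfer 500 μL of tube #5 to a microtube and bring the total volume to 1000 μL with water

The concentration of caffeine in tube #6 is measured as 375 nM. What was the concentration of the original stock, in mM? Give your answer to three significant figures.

Step 1: 10 μL brought to 0.02 mL → factor 20/10 = 2
Step 2: 10 μL + 10 μL = 20 μL total → factor 20/10 = 2
Step 3: 10 μL + 0.09 mL = 100 μL total → factor 100/10 = 10
Step 4: 10 μL brought to 200 μL → factor 200/10 = 20
Step 5: 200 μL + 1800 μL = 2000 μL total → factor 2000/200 = 10
Step 6: 500 μL brought to 1000 μL → factor 1000/500 = 2
Overall dilution factor = 2 × 2 × 10 × 20 × 10 × 2 = 16000
Stock = 375 nM × 16000 = 6.000 × 10^6 nM = 6.00 mM

6.00 mM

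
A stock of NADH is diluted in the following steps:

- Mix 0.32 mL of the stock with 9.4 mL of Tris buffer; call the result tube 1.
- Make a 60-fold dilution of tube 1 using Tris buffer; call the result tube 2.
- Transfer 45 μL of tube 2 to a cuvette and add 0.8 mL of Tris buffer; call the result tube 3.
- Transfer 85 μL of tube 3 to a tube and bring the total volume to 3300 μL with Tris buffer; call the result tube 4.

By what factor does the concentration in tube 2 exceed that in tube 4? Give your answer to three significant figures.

Step 1: 0.32 mL + 9.4 mL = 9.72 mL total → factor 9.72/0.32 = 30.375
Step 2: 60-fold → factor 60
Step 3: 45 μL + 0.8 mL = 845 μL total → factor 845/45 = 18.778
Step 4: 85 μL brought to 3300 μL → factor 3300/85 = 38.824
Dilution factor to tube 2 = 1822.5; to tube 4 = 1.3286 × 10^6
[tube 2]/[tube 4] = (factor to tube 4)/(factor to tube 2) = 1.3286 × 10^6/1822.5 = 729

729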